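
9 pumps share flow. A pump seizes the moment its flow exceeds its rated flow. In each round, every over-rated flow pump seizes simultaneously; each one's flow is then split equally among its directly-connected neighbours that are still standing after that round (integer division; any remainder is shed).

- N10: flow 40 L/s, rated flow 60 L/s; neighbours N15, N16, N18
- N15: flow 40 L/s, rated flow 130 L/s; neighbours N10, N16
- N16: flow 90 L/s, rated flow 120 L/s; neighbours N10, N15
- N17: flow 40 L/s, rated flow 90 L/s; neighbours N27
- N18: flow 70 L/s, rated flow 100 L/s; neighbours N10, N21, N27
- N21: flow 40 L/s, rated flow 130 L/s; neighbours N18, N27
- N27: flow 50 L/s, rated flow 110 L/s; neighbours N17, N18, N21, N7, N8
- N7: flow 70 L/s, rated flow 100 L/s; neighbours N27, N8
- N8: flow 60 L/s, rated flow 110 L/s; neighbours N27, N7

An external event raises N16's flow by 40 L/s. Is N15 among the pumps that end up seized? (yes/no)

Round 1 — N16 at 130 > 120. N16 seizes.
  N16 sheds 130 L/s to N10, N15: 65 each.
    N10: 40+65 = 105 > 60
    N15: 40+65 = 105 ≤ 130
Round 2 — N10 seizes.
  N10 sheds 105 L/s to N15, N18: 52 each (1 lost).
    N15: 105+52 = 157 > 130
    N18: 70+52 = 122 > 100
Round 3 — N15, N18 seize.
  N15 sheds 157 L/s: no online neighbours, lost.
  N18 sheds 122 L/s to N21, N27: 61 each.
    N21: 40+61 = 101 ≤ 130
    N27: 50+61 = 111 > 110
Round 4 — N27 seizes.
  N27 sheds 111 L/s to N17, N21, N7, N8: 27 each (3 lost).
    N17: 40+27 = 67 ≤ 90
    N21: 101+27 = 128 ≤ 130
    N7: 70+27 = 97 ≤ 100
    N8: 60+27 = 87 ≤ 110
No further seizures.

yes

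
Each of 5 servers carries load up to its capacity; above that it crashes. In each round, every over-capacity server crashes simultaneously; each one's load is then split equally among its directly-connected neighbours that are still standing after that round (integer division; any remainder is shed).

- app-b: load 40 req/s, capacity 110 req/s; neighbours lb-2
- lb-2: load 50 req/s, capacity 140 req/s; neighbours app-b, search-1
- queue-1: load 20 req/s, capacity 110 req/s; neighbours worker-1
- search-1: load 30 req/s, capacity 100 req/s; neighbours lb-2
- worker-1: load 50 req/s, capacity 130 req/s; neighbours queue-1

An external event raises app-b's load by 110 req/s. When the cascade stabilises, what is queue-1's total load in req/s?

Round 1 — app-b at 150 > 110. app-b crashes.
  app-b sheds 150 req/s to lb-2: 150 each.
    lb-2: 50+150 = 200 > 140
Round 2 — lb-2 crashes.
  lb-2 sheds 200 req/s to search-1: 200 each.
    search-1: 30+200 = 230 > 100
Round 3 — search-1 crashes.
  search-1 sheds 230 req/s: no online neighbours, lost.
No further crashes.

20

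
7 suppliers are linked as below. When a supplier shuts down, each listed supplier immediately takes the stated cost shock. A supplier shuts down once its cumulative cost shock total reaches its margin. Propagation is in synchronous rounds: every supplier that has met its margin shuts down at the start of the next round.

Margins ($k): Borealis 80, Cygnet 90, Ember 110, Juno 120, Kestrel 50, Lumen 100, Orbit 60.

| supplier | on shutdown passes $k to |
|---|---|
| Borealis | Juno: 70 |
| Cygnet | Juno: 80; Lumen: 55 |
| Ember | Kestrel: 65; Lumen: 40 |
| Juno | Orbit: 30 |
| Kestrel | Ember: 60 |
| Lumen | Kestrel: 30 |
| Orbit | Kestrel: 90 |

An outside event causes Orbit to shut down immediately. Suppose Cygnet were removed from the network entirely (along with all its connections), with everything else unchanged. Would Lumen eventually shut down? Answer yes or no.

With Cygnet removed:
Round 1 — Orbit shuts down (initial).
  Kestrel: +90 → 90 ≥ 50
Round 2 — Kestrel shuts down.
  Ember: +60 → 60 < 110
No further shutdowns.

no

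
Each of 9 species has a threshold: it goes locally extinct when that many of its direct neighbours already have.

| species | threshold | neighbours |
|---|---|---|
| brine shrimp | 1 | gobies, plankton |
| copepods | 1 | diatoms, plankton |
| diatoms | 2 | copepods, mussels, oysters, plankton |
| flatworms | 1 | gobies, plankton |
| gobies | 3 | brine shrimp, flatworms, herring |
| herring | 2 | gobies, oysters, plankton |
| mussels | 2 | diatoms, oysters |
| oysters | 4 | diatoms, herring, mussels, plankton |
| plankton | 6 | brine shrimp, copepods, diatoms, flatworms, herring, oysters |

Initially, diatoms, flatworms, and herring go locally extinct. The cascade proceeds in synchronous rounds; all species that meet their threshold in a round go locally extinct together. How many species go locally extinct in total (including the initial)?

4

Round 1 — diatoms, flatworms, herring go locally extinct (initial).
Round 2 — checking thresholds:
  copepods: 1 of 2 neighbours ≥ 1, goes locally extinct.
  gobies: 2 of 3 neighbours < 3, below threshold.
  mussels: 1 of 2 neighbours < 2, below threshold.
  oysters: 2 of 4 neighbours < 4, below threshold.
  plankton: 3 of 6 neighbours < 6, below threshold.
Round 3 — no new extinctions; cascade stops.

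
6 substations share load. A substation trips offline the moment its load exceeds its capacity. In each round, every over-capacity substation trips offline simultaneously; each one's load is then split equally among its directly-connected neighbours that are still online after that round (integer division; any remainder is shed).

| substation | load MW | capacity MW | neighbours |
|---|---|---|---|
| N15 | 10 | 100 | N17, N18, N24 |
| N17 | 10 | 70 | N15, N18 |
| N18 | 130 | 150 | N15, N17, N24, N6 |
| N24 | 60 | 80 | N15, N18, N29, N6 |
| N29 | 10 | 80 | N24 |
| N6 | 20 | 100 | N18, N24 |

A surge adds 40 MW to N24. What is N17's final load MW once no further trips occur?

Round 1 — N24 at 100 > 80. N24 trips offline.
  N24 sheds 100 MW to N15, N18, N29, N6: 25 each.
    N15: 10+25 = 35 ≤ 100
    N18: 130+25 = 155 > 150
    N29: 10+25 = 35 ≤ 80
    N6: 20+25 = 45 ≤ 100
Round 2 — N18 trips offline.
  N18 sheds 155 MW to N15, N17, N6: 51 each (2 lost).
    N15: 35+51 = 86 ≤ 100
    N17: 10+51 = 61 ≤ 70
    N6: 45+51 = 96 ≤ 100
No further trips.

61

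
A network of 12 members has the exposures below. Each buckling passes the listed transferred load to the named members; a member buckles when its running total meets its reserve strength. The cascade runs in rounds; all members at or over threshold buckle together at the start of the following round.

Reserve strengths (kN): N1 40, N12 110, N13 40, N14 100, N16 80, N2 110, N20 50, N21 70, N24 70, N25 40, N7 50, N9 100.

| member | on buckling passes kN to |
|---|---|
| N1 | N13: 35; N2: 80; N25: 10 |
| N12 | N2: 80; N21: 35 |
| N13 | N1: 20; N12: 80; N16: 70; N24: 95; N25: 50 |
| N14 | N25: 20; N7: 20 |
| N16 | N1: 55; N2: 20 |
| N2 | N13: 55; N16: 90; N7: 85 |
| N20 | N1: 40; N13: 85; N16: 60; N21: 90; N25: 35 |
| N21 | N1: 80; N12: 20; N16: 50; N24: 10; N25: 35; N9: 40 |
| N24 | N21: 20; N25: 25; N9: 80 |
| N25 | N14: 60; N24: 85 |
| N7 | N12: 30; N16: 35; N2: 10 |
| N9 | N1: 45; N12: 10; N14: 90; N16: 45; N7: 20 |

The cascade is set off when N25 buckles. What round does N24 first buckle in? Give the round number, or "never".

2

Round 1 — N25 buckles (initial).
  N14: +60 → 60 < 100
  N24: +85 → 85 ≥ 70
Round 2 — N24 buckles.
  N21: +20 → 20 < 70
  N9: +80 → 80 < 100
No further bucklings.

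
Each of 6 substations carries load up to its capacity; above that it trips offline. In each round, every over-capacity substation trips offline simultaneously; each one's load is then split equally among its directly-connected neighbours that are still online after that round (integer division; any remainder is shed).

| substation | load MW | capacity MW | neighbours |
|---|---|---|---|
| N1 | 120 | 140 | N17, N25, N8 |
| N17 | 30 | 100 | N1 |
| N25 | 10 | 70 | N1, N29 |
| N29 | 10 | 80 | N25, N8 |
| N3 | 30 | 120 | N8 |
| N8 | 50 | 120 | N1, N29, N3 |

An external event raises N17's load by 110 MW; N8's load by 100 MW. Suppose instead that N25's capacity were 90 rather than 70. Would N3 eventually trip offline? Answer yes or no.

With N25's capacity at 90:
Round 1 — N17 at 140 > 100; N8 at 150 > 120. N17, N8 trip offline.
  N17 sheds 140 MW to N1: 140 each.
    N1: 120+140 = 260 > 140
  N8 sheds 150 MW to N1, N29, N3: 50 each.
    N1: 260+50 = 310 > 140
    N29: 10+50 = 60 ≤ 80
    N3: 30+50 = 80 ≤ 120
Round 2 — N1 trips offline.
  N1 sheds 310 MW to N25: 310 each.
    N25: 10+310 = 320 > 90
Round 3 — N25 trips offline.
  N25 sheds 320 MW to N29: 320 each.
    N29: 60+320 = 380 > 80
Round 4 — N29 trips offline.
  N29 sheds 380 MW: no online neighbours, lost.
No further trips.

no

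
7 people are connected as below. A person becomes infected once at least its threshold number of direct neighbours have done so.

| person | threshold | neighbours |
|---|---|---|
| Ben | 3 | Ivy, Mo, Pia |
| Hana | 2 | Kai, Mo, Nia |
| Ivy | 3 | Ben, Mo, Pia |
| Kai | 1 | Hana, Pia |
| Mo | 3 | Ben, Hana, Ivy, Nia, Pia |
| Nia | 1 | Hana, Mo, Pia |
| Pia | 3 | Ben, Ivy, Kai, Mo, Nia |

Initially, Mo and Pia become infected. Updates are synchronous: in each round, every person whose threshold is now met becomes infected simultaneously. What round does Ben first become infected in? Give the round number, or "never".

never

Round 1 — Mo, Pia become infected (initial).
Round 2 — checking thresholds:
  Ben: 2 of 3 neighbours < 3, not yet.
  Hana: 1 of 3 neighbours < 2, not yet.
  Ivy: 2 of 3 neighbours < 3, not yet.
  Kai: 1 of 2 neighbours ≥ 1, becomes infected.
  Nia: 2 of 3 neighbours ≥ 1, becomes infected.
Round 3 — checking thresholds:
  Ben: 2 of 3 neighbours < 3, not yet.
  Hana: 3 of 3 neighbours ≥ 2, becomes infected.
  Ivy: 2 of 3 neighbours < 3, not yet.
Round 4 — no new infections; cascade stops.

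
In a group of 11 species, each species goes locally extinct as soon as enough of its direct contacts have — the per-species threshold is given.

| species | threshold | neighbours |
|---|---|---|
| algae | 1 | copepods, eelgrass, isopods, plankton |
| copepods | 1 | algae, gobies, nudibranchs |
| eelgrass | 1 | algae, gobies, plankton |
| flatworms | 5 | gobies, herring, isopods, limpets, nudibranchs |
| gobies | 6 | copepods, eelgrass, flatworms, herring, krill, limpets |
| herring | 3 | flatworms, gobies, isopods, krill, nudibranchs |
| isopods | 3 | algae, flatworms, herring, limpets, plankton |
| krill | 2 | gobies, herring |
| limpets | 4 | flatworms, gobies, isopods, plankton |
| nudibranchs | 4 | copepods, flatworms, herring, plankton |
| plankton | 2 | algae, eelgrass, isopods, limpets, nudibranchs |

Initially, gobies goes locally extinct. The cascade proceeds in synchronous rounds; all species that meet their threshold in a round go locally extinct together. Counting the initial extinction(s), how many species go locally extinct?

5

Round 1 — gobies goes locally extinct (initial).
Round 2 — checking thresholds:
  copepods: 1 of 3 neighbours ≥ 1, goes locally extinct.
  eelgrass: 1 of 3 neighbours ≥ 1, goes locally extinct.
  flatworms: 1 of 5 neighbours < 5, holds.
  herring: 1 of 5 neighbours < 3, holds.
  krill: 1 of 2 neighbours < 2, holds.
  limpets: 1 of 4 neighbours < 4, holds.
Round 3 — checking thresholds:
  algae: 2 of 4 neighbours ≥ 1, goes locally extinct.
  flatworms: 1 of 5 neighbours < 5, holds.
  herring: 1 of 5 neighbours < 3, holds.
  krill: 1 of 2 neighbours < 2, holds.
  limpets: 1 of 4 neighbours < 4, holds.
  nudibranchs: 1 of 4 neighbours < 4, holds.
  plankton: 1 of 5 neighbours < 2, holds.
Round 4 — checking thresholds:
  flatworms: 1 of 5 neighbours < 5, holds.
  herring: 1 of 5 neighbours < 3, holds.
  isopods: 1 of 5 neighbours < 3, holds.
  krill: 1 of 2 neighbours < 2, holds.
  limpets: 1 of 4 neighbours < 4, holds.
  nudibranchs: 1 of 4 neighbours < 4, holds.
  plankton: 2 of 5 neighbours ≥ 2, goes locally extinct.
Round 5 — no new extinctions; cascade stops.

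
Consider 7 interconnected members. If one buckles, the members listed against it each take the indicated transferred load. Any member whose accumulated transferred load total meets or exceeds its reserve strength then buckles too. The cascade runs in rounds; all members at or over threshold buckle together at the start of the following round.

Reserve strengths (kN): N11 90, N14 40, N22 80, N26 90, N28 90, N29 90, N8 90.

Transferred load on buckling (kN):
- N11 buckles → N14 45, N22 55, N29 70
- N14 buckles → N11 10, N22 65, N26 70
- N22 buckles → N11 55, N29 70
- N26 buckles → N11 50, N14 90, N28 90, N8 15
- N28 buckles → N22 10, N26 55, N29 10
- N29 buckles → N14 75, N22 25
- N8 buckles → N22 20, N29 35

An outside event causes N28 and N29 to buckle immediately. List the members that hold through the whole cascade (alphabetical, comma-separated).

N8

Round 1 — N28, N29 buckle (initial).
  N14: +75 → 75 ≥ 40
  N22: +10+25 → 35 < 80
  N26: +55 → 55 < 90
Round 2 — N14 buckles.
  N11: +10 → 10 < 90
  N22: +65 → 100 ≥ 80
  N26: +70 → 125 ≥ 90
Round 3 — N22, N26 buckle.
  N11: +55+50 → 115 ≥ 90
  N8: +15 → 15 < 90
Round 4 — N11 buckles.
No further bucklings.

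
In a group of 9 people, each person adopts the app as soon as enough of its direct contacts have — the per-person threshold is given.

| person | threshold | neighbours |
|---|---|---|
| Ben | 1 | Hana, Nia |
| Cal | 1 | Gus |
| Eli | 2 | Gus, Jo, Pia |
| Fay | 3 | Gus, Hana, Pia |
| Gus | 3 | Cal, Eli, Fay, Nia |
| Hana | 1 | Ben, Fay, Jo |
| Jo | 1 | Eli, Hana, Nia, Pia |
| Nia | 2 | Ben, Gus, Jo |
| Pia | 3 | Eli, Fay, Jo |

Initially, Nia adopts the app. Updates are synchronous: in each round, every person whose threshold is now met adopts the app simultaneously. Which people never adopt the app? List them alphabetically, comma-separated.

Cal, Eli, Fay, Gus, Pia

Round 1 — Nia adopts the app (initial).
Round 2 — checking thresholds:
  Ben: 1 of 2 neighbours ≥ 1, adopts the app.
  Gus: 1 of 4 neighbours < 3, below threshold.
  Jo: 1 of 4 neighbours ≥ 1, adopts the app.
Round 3 — checking thresholds:
  Eli: 1 of 3 neighbours < 2, below threshold.
  Gus: 1 of 4 neighbours < 3, below threshold.
  Hana: 2 of 3 neighbours ≥ 1, adopts the app.
  Pia: 1 of 3 neighbours < 3, below threshold.
Round 4 — no new adoptions; cascade stops.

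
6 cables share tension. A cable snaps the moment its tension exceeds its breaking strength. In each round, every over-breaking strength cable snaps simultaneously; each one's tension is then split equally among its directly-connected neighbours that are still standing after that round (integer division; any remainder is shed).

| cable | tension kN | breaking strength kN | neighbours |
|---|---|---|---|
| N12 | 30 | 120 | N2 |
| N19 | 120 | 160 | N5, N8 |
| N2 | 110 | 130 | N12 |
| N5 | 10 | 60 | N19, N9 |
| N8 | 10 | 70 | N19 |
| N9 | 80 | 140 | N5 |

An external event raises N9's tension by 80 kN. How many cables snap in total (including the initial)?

4

Round 1 — N9 at 160 > 140. N9 snaps.
  N9 sheds 160 kN to N5: 160 each.
    N5: 10+160 = 170 > 60
Round 2 — N5 snaps.
  N5 sheds 170 kN to N19: 170 each.
    N19: 120+170 = 290 > 160
Round 3 — N19 snaps.
  N19 sheds 290 kN to N8: 290 each.
    N8: 10+290 = 300 > 70
Round 4 — N8 snaps.
  N8 sheds 300 kN: no online neighbours, lost.
No further breaks.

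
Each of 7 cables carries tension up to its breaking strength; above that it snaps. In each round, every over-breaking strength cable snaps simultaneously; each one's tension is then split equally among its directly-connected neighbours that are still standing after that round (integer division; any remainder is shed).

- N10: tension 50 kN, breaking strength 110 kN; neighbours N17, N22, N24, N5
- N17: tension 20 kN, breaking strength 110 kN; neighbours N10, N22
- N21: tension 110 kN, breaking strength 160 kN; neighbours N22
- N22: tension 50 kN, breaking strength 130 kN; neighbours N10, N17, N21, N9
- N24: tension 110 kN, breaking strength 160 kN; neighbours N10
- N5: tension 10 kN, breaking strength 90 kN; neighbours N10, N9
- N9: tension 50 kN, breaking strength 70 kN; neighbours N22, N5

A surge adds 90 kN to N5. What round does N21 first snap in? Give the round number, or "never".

Round 1 — N5 at 100 > 90. N5 snaps.
  N5 sheds 100 kN to N10, N9: 50 each.
    N10: 50+50 = 100 ≤ 110
    N9: 50+50 = 100 > 70
Round 2 — N9 snaps.
  N9 sheds 100 kN to N22: 100 each.
    N22: 50+100 = 150 > 130
Round 3 — N22 snaps.
  N22 sheds 150 kN to N10, N17, N21: 50 each.
    N10: 100+50 = 150 > 110
    N17: 20+50 = 70 ≤ 110
    N21: 110+50 = 160 ≤ 160
Round 4 — N10 snaps.
  N10 sheds 150 kN to N17, N24: 75 each.
    N17: 70+75 = 145 > 110
    N24: 110+75 = 185 > 160
Round 5 — N17, N24 snap.
  N17 sheds 145 kN: no online neighbours, lost.
  N24 sheds 185 kN: no online neighbours, lost.
No further breaks.

never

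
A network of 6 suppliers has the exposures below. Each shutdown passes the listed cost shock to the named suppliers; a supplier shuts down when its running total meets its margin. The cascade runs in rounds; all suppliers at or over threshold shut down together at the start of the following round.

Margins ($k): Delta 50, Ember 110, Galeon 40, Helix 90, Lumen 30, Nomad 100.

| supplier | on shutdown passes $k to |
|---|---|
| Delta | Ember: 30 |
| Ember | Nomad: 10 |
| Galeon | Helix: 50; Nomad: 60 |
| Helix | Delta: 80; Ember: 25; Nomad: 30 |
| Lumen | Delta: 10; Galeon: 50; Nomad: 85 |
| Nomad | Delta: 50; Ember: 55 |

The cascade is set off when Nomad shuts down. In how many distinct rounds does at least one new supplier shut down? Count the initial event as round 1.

2

Round 1 — Nomad shuts down (initial).
  Delta: +50 → 50 ≥ 50
  Ember: +55 → 55 < 110
Round 2 — Delta shuts down.
  Ember: +30 → 85 < 110
No further shutdowns.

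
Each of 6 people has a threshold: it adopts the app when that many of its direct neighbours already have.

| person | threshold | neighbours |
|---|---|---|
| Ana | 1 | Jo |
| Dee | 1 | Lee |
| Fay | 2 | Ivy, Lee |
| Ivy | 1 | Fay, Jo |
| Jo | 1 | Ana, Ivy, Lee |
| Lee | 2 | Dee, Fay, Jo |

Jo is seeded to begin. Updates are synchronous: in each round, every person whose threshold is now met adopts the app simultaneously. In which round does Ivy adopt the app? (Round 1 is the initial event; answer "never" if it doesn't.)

Round 1 — Jo adopts the app (initial).
Round 2 — checking thresholds:
  Ana: 1 of 1 neighbours ≥ 1, adopts the app.
  Ivy: 1 of 2 neighbours ≥ 1, adopts the app.
  Lee: 1 of 3 neighbours < 2, below threshold.
Round 3 — no new adoptions; cascade stops.

2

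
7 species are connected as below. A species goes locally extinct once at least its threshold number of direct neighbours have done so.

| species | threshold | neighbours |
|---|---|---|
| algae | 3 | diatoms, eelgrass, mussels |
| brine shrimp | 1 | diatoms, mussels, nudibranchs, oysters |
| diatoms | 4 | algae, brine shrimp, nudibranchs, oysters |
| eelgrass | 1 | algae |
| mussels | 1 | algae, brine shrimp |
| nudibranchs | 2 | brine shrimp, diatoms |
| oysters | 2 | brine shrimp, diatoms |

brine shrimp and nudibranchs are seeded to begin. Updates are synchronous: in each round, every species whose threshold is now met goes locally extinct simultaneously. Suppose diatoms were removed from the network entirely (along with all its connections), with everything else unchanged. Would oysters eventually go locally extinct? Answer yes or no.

no

With diatoms removed:
Round 1 — brine shrimp, nudibranchs go locally extinct (initial).
Round 2 — checking thresholds:
  mussels: 1 of 2 neighbours ≥ 1, goes locally extinct.
  oysters: 1 of 1 neighbours < 2, holds.
Round 3 — no new extinctions; cascade stops.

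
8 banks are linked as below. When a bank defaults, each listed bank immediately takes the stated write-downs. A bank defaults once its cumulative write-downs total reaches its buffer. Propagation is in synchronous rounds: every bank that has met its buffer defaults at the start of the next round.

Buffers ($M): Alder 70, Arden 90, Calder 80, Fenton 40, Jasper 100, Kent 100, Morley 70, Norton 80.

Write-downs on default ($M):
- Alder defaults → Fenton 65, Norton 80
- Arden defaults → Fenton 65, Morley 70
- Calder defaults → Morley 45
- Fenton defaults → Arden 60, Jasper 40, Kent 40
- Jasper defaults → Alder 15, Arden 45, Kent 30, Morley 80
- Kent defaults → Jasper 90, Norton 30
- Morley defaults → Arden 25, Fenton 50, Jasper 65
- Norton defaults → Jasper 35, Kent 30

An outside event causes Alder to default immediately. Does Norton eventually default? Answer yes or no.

Round 1 — Alder defaults (initial).
  Fenton: +65 → 65 ≥ 40
  Norton: +80 → 80 ≥ 80
Round 2 — Fenton, Norton default.
  Arden: +60 → 60 < 90
  Jasper: +40+35 → 75 < 100
  Kent: +40+30 → 70 < 100
No further defaults.

yes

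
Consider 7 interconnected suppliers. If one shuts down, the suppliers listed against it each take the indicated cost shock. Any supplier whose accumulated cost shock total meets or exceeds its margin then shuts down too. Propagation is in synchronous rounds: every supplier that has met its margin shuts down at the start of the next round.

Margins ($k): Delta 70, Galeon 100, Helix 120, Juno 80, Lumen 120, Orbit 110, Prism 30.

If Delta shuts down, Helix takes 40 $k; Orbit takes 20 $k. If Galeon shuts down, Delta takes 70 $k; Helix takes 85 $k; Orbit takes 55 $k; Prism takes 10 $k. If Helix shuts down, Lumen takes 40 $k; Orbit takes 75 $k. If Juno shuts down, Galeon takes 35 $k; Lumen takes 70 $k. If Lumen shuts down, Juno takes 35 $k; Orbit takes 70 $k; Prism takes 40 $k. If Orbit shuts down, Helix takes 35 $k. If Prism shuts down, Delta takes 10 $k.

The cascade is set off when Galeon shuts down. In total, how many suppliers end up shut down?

Round 1 — Galeon shuts down (initial).
  Delta: +70 → 70 ≥ 70
  Helix: +85 → 85 < 120
  Orbit: +55 → 55 < 110
  Prism: +10 → 10 < 30
Round 2 — Delta shuts down.
  Helix: +40 → 125 ≥ 120
  Orbit: +20 → 75 < 110
Round 3 — Helix shuts down.
  Lumen: +40 → 40 < 120
  Orbit: +75 → 150 ≥ 110
Round 4 — Orbit shuts down.
No further shutdowns.

4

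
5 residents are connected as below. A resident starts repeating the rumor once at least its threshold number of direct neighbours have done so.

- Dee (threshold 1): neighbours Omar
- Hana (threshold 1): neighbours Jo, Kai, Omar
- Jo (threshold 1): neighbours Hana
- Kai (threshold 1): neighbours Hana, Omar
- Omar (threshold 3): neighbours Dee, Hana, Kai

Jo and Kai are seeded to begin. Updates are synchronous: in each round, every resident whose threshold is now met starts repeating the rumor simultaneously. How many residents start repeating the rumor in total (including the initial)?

Round 1 — Jo, Kai start repeating the rumor (initial).
Round 2 — checking thresholds:
  Hana: 2 of 3 neighbours ≥ 1, starts repeating the rumor.
  Omar: 1 of 3 neighbours < 3, not yet.
Round 3 — no new spreads; cascade stops.

3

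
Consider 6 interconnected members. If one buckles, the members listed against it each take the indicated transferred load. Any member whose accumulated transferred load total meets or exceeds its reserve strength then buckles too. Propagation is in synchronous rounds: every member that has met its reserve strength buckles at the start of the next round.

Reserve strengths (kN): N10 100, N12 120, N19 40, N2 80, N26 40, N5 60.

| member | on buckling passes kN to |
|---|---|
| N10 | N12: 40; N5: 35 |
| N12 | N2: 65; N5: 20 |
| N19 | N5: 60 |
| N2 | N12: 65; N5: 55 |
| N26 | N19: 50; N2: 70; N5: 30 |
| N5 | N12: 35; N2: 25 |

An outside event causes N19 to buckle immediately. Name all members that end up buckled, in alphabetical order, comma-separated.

Round 1 — N19 buckles (initial).
  N5: +60 → 60 ≥ 60
Round 2 — N5 buckles.
  N12: +35 → 35 < 120
  N2: +25 → 25 < 80
No further bucklings.

N19, N5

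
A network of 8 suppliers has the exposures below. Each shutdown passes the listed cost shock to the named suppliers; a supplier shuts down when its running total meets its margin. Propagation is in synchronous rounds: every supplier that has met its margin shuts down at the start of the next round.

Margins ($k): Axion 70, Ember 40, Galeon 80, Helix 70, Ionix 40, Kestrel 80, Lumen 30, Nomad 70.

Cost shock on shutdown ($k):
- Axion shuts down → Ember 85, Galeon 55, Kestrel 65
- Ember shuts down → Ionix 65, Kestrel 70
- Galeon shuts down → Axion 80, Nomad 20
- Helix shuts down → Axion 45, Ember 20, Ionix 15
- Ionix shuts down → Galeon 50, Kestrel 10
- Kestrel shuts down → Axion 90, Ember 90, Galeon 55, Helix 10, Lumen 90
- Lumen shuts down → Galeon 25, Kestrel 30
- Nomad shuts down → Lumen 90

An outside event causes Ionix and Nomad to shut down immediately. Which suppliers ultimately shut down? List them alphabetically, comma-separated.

Ionix, Lumen, Nomad

Round 1 — Ionix, Nomad shut down (initial).
  Galeon: +50 → 50 < 80
  Kestrel: +10 → 10 < 80
  Lumen: +90 → 90 ≥ 30
Round 2 — Lumen shuts down.
  Galeon: +25 → 75 < 80
  Kestrel: +30 → 40 < 80
No further shutdowns.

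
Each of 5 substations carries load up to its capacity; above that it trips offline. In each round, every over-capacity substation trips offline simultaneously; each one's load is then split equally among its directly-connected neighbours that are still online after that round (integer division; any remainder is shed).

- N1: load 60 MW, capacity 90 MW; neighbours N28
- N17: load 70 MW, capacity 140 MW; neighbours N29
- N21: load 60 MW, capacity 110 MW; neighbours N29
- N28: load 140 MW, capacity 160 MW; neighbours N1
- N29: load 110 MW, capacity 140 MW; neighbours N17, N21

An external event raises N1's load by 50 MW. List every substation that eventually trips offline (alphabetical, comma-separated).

Round 1 — N1 at 110 > 90. N1 trips offline.
  N1 sheds 110 MW to N28: 110 each.
    N28: 140+110 = 250 > 160
Round 2 — N28 trips offline.
  N28 sheds 250 MW: no online neighbours, lost.
No further trips.

N1, N28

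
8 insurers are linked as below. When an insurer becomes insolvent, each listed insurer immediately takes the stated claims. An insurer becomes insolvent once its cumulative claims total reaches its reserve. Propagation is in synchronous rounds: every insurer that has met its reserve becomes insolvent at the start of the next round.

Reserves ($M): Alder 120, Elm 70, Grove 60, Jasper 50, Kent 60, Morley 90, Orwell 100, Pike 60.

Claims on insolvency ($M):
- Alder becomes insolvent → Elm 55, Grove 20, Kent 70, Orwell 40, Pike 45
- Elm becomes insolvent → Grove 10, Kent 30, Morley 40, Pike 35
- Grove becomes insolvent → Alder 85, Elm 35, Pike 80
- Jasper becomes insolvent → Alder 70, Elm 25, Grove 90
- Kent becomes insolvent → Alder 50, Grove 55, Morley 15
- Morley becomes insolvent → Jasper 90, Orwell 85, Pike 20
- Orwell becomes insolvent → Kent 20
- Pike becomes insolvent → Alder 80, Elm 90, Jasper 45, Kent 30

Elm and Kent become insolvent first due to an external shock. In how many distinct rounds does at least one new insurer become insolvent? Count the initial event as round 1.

3

Round 1 — Elm, Kent become insolvent (initial).
  Alder: +50 → 50 < 120
  Grove: +10+55 → 65 ≥ 60
  Morley: +40+15 → 55 < 90
  Pike: +35 → 35 < 60
Round 2 — Grove becomes insolvent.
  Alder: +85 → 135 ≥ 120
  Pike: +80 → 115 ≥ 60
Round 3 — Alder, Pike become insolvent.
  Jasper: +45 → 45 < 50
  Orwell: +40 → 40 < 100
No further insolvencies.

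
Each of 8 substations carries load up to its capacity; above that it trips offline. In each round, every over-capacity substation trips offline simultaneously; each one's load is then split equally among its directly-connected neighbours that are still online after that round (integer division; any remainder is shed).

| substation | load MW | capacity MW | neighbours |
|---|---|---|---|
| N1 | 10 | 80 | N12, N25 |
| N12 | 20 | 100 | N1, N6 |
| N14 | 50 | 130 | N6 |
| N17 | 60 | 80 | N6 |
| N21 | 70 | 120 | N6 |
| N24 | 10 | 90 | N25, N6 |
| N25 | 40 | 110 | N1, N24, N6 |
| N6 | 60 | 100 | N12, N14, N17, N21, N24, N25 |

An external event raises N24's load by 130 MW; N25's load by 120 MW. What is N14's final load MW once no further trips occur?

Round 1 — N24 at 140 > 90; N25 at 160 > 110. N24, N25 trip offline.
  N24 sheds 140 MW to N6: 140 each.
    N6: 60+140 = 200 > 100
  N25 sheds 160 MW to N1, N6: 80 each.
    N1: 10+80 = 90 > 80
    N6: 200+80 = 280 > 100
Round 2 — N1, N6 trip offline.
  N1 sheds 90 MW to N12: 90 each.
    N12: 20+90 = 110 > 100
  N6 sheds 280 MW to N12, N14, N17, N21: 70 each.
    N12: 110+70 = 180 > 100
    N14: 50+70 = 120 ≤ 130
    N17: 60+70 = 130 > 80
    N21: 70+70 = 140 > 120
Round 3 — N12, N17, N21 trip offline.
  N12 sheds 180 MW: no online neighbours, lost.
  N17 sheds 130 MW: no online neighbours, lost.
  N21 sheds 140 MW: no online neighbours, lost.
No further trips.

120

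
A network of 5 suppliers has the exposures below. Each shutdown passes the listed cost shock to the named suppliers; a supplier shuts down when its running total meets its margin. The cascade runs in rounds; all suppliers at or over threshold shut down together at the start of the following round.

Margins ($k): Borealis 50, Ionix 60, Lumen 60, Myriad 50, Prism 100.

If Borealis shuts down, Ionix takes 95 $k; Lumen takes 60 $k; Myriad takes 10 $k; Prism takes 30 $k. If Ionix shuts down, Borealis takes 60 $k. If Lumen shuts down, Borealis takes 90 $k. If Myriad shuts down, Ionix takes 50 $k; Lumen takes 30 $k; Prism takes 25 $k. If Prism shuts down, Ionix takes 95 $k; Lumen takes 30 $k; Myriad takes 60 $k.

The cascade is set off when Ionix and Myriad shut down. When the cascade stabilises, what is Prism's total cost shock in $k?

55

Round 1 — Ionix, Myriad shut down (initial).
  Borealis: +60 → 60 ≥ 50
  Lumen: +30 → 30 < 60
  Prism: +25 → 25 < 100
Round 2 — Borealis shuts down.
  Lumen: +60 → 90 ≥ 60
  Prism: +30 → 55 < 100
Round 3 — Lumen shuts down.
No further shutdowns.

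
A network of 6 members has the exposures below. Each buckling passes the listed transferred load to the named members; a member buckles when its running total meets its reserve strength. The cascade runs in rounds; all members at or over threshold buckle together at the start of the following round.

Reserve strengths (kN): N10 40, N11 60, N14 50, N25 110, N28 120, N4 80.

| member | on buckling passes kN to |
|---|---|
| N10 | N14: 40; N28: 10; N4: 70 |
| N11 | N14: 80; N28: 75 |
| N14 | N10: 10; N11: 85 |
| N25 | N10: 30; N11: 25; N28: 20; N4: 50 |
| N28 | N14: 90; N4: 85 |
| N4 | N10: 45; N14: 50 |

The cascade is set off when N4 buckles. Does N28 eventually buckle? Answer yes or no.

Round 1 — N4 buckles (initial).
  N10: +45 → 45 ≥ 40
  N14: +50 → 50 ≥ 50
Round 2 — N10, N14 buckle.
  N11: +85 → 85 ≥ 60
  N28: +10 → 10 < 120
Round 3 — N11 buckles.
  N28: +75 → 85 < 120
No further bucklings.

no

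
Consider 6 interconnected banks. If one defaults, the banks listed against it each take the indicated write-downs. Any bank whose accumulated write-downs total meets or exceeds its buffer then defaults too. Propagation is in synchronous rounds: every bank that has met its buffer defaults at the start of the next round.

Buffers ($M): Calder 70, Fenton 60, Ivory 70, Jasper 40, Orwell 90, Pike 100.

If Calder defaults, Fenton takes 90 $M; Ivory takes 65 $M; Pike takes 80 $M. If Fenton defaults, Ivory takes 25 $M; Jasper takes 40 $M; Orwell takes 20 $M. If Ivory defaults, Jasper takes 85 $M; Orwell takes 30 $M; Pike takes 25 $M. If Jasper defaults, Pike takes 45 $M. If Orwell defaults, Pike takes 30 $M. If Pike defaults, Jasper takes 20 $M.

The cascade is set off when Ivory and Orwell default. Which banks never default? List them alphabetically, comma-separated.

Calder, Fenton

Round 1 — Ivory, Orwell default (initial).
  Jasper: +85 → 85 ≥ 40
  Pike: +25+30 → 55 < 100
Round 2 — Jasper defaults.
  Pike: +45 → 100 ≥ 100
Round 3 — Pike defaults.
No further defaults.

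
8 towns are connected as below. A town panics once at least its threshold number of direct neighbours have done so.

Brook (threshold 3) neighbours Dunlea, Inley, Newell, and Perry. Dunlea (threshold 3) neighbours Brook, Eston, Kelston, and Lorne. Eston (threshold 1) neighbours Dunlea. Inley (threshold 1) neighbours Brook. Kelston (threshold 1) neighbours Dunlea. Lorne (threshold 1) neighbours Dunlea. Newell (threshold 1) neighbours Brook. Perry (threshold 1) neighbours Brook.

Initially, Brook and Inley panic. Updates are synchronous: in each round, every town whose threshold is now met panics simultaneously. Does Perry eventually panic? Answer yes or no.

Round 1 — Brook, Inley panic (initial).
Round 2 — checking thresholds:
  Dunlea: 1 of 4 neighbours < 3, not yet.
  Newell: 1 of 1 neighbours ≥ 1, panics.
  Perry: 1 of 1 neighbours ≥ 1, panics.
Round 3 — no new panics; cascade stops.

yes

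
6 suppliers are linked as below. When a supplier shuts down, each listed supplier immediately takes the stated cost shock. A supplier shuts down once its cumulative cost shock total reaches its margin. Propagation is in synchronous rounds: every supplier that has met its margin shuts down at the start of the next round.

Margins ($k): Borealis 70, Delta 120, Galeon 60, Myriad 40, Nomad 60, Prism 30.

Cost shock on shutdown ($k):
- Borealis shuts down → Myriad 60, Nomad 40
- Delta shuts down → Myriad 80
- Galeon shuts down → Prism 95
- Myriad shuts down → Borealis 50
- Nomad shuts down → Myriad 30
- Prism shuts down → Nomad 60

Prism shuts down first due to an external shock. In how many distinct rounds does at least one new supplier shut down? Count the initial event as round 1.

Round 1 — Prism shuts down (initial).
  Nomad: +60 → 60 ≥ 60
Round 2 — Nomad shuts down.
  Myriad: +30 → 30 < 40
No further shutdowns.

2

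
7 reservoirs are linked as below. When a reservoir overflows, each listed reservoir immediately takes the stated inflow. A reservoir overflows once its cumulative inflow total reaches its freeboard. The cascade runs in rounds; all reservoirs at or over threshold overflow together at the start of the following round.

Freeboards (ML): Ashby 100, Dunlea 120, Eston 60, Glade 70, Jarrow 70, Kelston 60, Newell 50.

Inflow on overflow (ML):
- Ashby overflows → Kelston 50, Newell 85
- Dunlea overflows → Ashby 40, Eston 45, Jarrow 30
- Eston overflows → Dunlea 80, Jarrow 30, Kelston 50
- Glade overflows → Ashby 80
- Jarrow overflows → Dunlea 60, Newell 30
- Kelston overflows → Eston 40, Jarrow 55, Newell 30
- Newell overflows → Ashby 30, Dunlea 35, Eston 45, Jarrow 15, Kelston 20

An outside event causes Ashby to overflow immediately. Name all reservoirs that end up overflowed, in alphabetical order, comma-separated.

Round 1 — Ashby overflows (initial).
  Kelston: +50 → 50 < 60
  Newell: +85 → 85 ≥ 50
Round 2 — Newell overflows.
  Dunlea: +35 → 35 < 120
  Eston: +45 → 45 < 60
  Jarrow: +15 → 15 < 70
  Kelston: +20 → 70 ≥ 60
Round 3 — Kelston overflows.
  Eston: +40 → 85 ≥ 60
  Jarrow: +55 → 70 ≥ 70
Round 4 — Eston, Jarrow overflow.
  Dunlea: +80+60 → 175 ≥ 120
Round 5 — Dunlea overflows.
No further overflows.

Ashby, Dunlea, Eston, Jarrow, Kelston, Newell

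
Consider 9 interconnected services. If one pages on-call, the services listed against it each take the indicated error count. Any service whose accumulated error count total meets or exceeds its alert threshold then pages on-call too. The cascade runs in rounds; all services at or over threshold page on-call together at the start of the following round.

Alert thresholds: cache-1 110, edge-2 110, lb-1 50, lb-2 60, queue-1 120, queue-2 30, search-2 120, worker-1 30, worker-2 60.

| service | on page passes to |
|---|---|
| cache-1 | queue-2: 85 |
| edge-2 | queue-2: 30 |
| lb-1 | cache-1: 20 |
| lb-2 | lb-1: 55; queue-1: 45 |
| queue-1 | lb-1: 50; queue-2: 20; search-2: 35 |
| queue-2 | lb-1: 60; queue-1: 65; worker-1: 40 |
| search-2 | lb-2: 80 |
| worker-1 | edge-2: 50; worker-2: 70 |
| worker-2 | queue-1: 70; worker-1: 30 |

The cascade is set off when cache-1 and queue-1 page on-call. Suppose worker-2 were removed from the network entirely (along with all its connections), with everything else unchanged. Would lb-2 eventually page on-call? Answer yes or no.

With worker-2 removed:
Round 1 — cache-1, queue-1 page on-call (initial).
  lb-1: +50 → 50 ≥ 50
  queue-2: +85+20 → 105 ≥ 30
  search-2: +35 → 35 < 120
Round 2 — lb-1, queue-2 page on-call.
  worker-1: +40 → 40 ≥ 30
Round 3 — worker-1 pages on-call.
  edge-2: +50 → 50 < 110
No further pages.

no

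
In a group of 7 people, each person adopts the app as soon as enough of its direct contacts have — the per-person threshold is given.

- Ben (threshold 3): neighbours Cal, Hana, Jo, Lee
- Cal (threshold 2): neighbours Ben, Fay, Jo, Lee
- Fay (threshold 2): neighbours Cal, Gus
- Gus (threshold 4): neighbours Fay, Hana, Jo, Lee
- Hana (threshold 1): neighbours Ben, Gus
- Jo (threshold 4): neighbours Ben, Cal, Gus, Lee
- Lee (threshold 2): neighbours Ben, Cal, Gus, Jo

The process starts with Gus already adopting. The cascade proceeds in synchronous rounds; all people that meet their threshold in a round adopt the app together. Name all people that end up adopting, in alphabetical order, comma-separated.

Round 1 — Gus adopts the app (initial).
Round 2 — checking thresholds:
  Fay: 1 of 2 neighbours < 2, below threshold.
  Hana: 1 of 2 neighbours ≥ 1, adopts the app.
  Jo: 1 of 4 neighbours < 4, below threshold.
  Lee: 1 of 4 neighbours < 2, below threshold.
Round 3 — no new adoptions; cascade stops.

Gus, Hana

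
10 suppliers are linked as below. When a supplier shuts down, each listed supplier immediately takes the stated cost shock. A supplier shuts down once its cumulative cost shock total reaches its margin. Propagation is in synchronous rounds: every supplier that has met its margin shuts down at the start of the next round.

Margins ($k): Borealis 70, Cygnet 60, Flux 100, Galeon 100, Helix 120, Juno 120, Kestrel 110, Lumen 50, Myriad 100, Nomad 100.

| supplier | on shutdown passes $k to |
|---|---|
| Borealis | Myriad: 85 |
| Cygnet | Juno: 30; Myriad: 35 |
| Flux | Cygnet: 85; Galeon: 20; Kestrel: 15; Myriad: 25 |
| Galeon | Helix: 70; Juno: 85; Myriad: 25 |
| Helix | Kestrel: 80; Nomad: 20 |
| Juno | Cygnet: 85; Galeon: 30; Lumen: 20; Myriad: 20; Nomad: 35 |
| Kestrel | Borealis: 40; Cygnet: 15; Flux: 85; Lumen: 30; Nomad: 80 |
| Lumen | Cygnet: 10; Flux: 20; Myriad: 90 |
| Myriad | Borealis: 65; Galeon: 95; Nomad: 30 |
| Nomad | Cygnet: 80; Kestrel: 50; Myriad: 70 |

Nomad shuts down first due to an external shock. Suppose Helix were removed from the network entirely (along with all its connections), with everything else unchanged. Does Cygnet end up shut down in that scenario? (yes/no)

yes

With Helix removed:
Round 1 — Nomad shuts down (initial).
  Cygnet: +80 → 80 ≥ 60
  Kestrel: +50 → 50 < 110
  Myriad: +70 → 70 < 100
Round 2 — Cygnet shuts down.
  Juno: +30 → 30 < 120
  Myriad: +35 → 105 ≥ 100
Round 3 — Myriad shuts down.
  Borealis: +65 → 65 < 70
  Galeon: +95 → 95 < 100
No further shutdowns.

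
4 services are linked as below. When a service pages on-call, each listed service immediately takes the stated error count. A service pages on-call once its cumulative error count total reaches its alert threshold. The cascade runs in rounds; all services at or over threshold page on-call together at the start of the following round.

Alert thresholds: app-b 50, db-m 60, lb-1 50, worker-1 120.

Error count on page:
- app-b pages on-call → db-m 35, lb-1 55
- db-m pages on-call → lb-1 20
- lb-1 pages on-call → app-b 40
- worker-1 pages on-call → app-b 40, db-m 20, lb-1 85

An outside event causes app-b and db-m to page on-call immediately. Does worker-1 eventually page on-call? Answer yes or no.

Round 1 — app-b, db-m page on-call (initial).
  lb-1: +55+20 → 75 ≥ 50
Round 2 — lb-1 pages on-call.
No further pages.

no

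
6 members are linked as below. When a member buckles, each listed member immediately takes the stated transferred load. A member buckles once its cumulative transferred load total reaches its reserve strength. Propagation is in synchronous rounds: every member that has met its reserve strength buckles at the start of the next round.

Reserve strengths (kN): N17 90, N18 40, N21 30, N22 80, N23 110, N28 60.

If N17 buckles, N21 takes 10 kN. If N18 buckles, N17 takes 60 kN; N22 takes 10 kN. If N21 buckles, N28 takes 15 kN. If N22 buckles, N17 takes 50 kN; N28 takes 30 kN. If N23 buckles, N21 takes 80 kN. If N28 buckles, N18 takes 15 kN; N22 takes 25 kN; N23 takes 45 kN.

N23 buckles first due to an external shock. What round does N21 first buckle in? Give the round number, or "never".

Round 1 — N23 buckles (initial).
  N21: +80 → 80 ≥ 30
Round 2 — N21 buckles.
  N28: +15 → 15 < 60
No further bucklings.

2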